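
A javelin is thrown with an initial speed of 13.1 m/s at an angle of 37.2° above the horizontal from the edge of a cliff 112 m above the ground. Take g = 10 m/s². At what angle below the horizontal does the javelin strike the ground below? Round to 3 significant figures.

77.7°

v_x = 13.1 cos 37.2° = 10.43 m/s.
At impact |v_y| = √(v_y0² + 2 g h) = √(7.920² + 2×10×112) = 47.99 m/s.
Angle below horizontal = arctan(|v_y| / v_x) = arctan(47.99 / 10.43) = 77.7°.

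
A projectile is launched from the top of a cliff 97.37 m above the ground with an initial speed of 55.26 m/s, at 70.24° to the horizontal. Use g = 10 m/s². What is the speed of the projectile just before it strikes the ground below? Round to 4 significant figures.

70.72 m/s

v_x = 55.26 cos 70.24° = 18.682 m/s is unchanged throughout.
For the vertical component, v_y² = v_y0² + 2 g h = (52.006)² + 2×10×97.37 = 4652.0, so |v_y| = 68.206 m/s.
Impact speed = √(v_x² + v_y²) = √(349.02 + 4652.0) = 70.72 m/s.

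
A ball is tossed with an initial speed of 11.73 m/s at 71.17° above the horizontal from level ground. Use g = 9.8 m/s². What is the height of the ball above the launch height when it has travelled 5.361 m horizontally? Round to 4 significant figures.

5.896 m

v_x = 11.73 cos 71.17° = 3.7860 m/s, v_y0 = 11.73 sin 71.17° = 11.102 m/s.
Time to reach x = 5.361 m: t = x / v_x = 5.361 / 3.7860 = 1.4160 s.
y = v_y0 t − ½ g t² = 11.102×1.4160 − 4.900×1.4160² = 5.896 m.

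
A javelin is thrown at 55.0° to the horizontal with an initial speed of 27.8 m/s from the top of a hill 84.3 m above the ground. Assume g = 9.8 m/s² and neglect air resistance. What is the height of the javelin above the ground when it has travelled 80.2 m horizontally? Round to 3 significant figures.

74.9 m

v_x = 27.8 cos 55.0° = 15.95 m/s, v_y0 = 27.8 sin 55.0° = 22.77 m/s.
Time to reach x = 80.2 m: t = x / v_x = 80.2 / 15.95 = 5.028 s.
y = 84.3 + v_y0 t − ½ g t² = 84.3 + 22.77×5.028 − 4.900×5.028² = 74.9 m.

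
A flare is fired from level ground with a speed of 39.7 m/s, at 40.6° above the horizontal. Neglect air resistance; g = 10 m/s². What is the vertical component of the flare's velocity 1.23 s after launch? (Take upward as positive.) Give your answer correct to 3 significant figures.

Initial vertical component: v_y0 = 39.7 sin 40.6° = 25.84 m/s.
v_y(t) = v_y0 − g t = 25.84 − 10 × 1.23 = 13.5 m/s.

13.5 m/s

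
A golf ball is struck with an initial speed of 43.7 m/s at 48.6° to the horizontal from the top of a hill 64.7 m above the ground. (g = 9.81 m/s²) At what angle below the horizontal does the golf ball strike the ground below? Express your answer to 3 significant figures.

v_x = 43.7 cos 48.6° = 28.90 m/s.
At impact |v_y| = √(v_y0² + 2 g h) = √(32.78² + 2×9.81×64.7) = 48.41 m/s.
Angle below horizontal = arctan(|v_y| / v_x) = arctan(48.41 / 28.90) = 59.2°.

59.2°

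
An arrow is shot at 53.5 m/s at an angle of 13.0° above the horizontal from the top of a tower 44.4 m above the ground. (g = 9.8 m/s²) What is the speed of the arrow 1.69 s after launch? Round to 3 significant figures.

52.3 m/s

v_x = 53.5 cos 13.0° = 52.13 m/s (constant).
v_y(t) = 53.5 sin 13.0° − g t = 12.03 − 9.8 × 1.69 = -4.532 m/s.
Speed = √(v_x² + v_y²) = √(2718 + 20.54) = 52.3 m/s.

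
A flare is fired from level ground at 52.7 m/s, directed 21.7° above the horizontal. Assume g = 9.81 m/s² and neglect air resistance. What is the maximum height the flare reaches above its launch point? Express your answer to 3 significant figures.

19.4 m

Vertical component of launch velocity: v_y = 52.7 sin 21.7° = 19.49 m/s.
At the highest point the vertical velocity is zero, so v_y² = 2 g h_max.
h_max = (19.49)² / (2 × 9.81) = 379.9 / 19.62 = 19.4 m.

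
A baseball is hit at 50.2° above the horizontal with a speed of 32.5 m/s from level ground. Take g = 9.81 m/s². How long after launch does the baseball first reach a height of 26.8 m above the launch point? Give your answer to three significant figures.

v_y0 = 32.5 sin 50.2° = 24.97 m/s.
Set y = v_y0 t − ½ g t² = 26.8: 4.905 t² − 24.97 t + 26.8 = 0.
t = [24.97 ± √(623.5 − 525.8)] / 9.81 = (24.97 ± 9.884) / 9.81, giving t = 1.54 s or t = 3.55 s.
The baseball is on the way up at the first time, so t = 1.54 s.

1.54 s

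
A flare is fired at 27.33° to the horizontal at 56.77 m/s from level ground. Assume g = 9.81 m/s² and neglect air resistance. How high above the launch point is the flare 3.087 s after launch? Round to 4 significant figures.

33.72 m

v_y0 = 56.77 sin 27.33° = 26.064 m/s.
y(t) = v_y0 t − ½ g t² = 26.064×3.087 − 4.905×3.087² = 33.72 m.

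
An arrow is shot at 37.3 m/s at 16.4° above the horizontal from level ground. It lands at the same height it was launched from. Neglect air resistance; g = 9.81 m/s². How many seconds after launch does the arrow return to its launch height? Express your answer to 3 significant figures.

2.15 s

Vertical component: v_y = 37.3 sin 16.4° = 10.53 m/s.
For a projectile landing at launch height, time of flight is t = 2 v_y / g = 2 × 10.53 / 9.81 = 2.15 s.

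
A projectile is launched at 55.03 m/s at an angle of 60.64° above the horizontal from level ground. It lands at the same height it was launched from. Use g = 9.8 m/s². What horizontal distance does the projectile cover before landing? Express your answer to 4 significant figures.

264.1 m

Components: v_x = 55.03 cos 60.64° = 26.981 m/s, v_y = 55.03 sin 60.64° = 47.962 m/s.
Time of flight (same landing height): t = 2 v_y / g = 2 × 47.962 / 9.8 = 9.7882 s.
Range: R = v_x · t = 26.981 × 9.7882 = 264.1 m.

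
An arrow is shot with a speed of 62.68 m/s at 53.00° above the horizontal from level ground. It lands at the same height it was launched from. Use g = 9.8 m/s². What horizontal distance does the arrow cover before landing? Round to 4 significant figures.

385.4 m

For level ground, R = v₀² sin(2θ) / g.
sin(2 × 53.00°) = sin 106.00° = 0.9613.
R = (62.68)² × 0.9613 / 9.8 = 385.4 m.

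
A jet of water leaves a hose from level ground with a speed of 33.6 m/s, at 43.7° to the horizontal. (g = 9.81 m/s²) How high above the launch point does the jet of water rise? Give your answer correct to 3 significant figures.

27.5 m

Vertical component of launch velocity: v_y = 33.6 sin 43.7° = 23.21 m/s.
At the highest point the vertical velocity is zero, so v_y² = 2 g h_max.
h_max = (23.21)² / (2 × 9.81) = 538.7 / 19.62 = 27.5 m.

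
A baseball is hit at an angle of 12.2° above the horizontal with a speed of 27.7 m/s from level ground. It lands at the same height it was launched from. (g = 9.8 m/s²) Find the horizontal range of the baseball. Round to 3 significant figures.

For level ground, R = v₀² sin(2θ) / g.
sin(2 × 12.2°) = sin 24.40° = 0.4131.
R = (27.7)² × 0.4131 / 9.8 = 32.3 m.

32.3 m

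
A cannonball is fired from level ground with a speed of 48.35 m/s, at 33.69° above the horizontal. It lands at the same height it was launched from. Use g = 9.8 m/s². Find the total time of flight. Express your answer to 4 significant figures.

Vertical component: v_y = 48.35 sin 33.69° = 26.820 m/s.
For a projectile landing at launch height, time of flight is t = 2 v_y / g = 2 × 26.820 / 9.8 = 5.473 s.

5.473 s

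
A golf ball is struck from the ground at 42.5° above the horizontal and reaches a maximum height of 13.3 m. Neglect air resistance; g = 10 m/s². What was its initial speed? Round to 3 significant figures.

24.1 m/s

At maximum height v_y = 0, so (v₀ sin θ)² = 2 g H.
v₀ sin 42.5° = √(2 × 10 × 13.3) = 16.31 m/s.
v₀ = 16.31 / sin 42.5° = 16.31 / 0.6756 = 24.1 m/s.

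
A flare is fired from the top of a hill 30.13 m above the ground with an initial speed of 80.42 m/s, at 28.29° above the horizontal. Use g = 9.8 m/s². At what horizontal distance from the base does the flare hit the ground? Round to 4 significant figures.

Components: v_x = 80.42 cos 28.29° = 70.815 m/s, v_y = 80.42 sin 28.29° = 38.114 m/s.
Vertical: 0 = 30.13 + 38.114 t − ½(9.8) t² ⇒ 4.900 t² − 38.114 t − 30.13 = 0.
t = [38.114 + √(1452.7 + 590.55)] / 9.800 = 8.5017 s.
Horizontal: R = v_x · t = 70.815 × 8.5017 = 602.0 m.

602.0 m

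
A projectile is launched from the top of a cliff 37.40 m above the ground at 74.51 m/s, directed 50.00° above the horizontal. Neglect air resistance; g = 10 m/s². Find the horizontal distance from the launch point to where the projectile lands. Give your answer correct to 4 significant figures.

Components: v_x = 74.51 cos 50.00° = 47.894 m/s, v_y = 74.51 sin 50.00° = 57.078 m/s.
Vertical: 0 = 37.40 + 57.078 t − ½(10) t² ⇒ 5.000 t² − 57.078 t − 37.40 = 0.
t = [57.078 + √(3257.9 + 748.00)] / 10.00 = 12.037 s.
Horizontal: R = v_x · t = 47.894 × 12.037 = 576.5 m.

576.5 m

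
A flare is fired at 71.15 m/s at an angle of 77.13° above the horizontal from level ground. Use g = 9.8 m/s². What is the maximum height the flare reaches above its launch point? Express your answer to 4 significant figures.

245.5 m

Vertical component of launch velocity: v_y = 71.15 sin 77.13° = 69.363 m/s.
At the highest point the vertical velocity is zero, so v_y² = 2 g h_max.
h_max = (69.363)² / (2 × 9.8) = 4811.2 / 19.60 = 245.5 m.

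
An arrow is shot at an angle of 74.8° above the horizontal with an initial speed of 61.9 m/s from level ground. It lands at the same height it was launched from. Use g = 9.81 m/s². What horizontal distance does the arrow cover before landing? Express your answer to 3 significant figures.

198 m

For level ground, R = v₀² sin(2θ) / g.
sin(2 × 74.8°) = sin 149.6° = 0.5060.
R = (61.9)² × 0.5060 / 9.81 = 198 m.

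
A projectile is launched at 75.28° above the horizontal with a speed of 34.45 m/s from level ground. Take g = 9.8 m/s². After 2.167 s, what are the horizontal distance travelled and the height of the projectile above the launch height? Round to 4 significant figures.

x = 18.97 m, y = 49.19 m

v_x = 34.45 cos 75.28° = 8.7536 m/s; v_y0 = 34.45 sin 75.28° = 33.319 m/s.
x = v_x t = 8.7536 × 2.167 = 18.97 m.
y = v_y0 t − ½ g t² = 33.319×2.167 − 4.900×2.167² = 49.19 m.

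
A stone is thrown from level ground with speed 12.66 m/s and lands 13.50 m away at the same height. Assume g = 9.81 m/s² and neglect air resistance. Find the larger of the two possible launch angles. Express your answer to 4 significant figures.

62.14°

Level-ground range: R = v₀² sin(2θ)/g ⇒ sin 2θ = R g / v₀² = 13.50×9.81/12.66² = 0.8263.
2θ = arcsin(0.8263) = 55.721° or 180° − 55.721° = 124.279°.
So θ = 27.86° or θ = 62.14°.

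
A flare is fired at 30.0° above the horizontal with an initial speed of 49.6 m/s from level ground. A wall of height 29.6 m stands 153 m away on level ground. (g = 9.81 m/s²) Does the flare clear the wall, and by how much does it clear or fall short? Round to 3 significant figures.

No — it falls 3.50 m short of clearing the wall.

v_x = 49.6 cos 30.0° = 42.95 m/s; v_y0 = 49.6 sin 30.0° = 24.80 m/s.
Time to reach the wall: t = 153 / 42.95 = 3.562 s.
Height at that point: y = 24.80×3.562 − 4.905×3.562² = 26.10 m.
That is 29.6 − 26.10 = 3.50 m below the top of the wall, so the flare does not clear it.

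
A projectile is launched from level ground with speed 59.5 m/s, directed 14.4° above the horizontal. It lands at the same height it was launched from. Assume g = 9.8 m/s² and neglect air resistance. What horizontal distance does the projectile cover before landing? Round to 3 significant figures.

Components: v_x = 59.5 cos 14.4° = 57.63 m/s, v_y = 59.5 sin 14.4° = 14.80 m/s.
Time of flight (same landing height): t = 2 v_y / g = 2 × 14.80 / 9.8 = 3.020 s.
Range: R = v_x · t = 57.63 × 3.020 = 174 m.

174 m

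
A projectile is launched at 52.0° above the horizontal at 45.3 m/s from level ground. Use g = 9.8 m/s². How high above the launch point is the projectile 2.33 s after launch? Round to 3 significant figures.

56.6 m

v_y0 = 45.3 sin 52.0° = 35.70 m/s.
y(t) = v_y0 t − ½ g t² = 35.70×2.33 − 4.900×2.33² = 56.6 m.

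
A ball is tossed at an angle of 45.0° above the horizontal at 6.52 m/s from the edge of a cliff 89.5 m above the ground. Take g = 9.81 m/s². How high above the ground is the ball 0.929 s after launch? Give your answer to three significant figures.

v_y0 = 6.52 sin 45.0° = 4.610 m/s.
y(t) = 89.5 + v_y0 t − ½ g t² = 89.5 + 4.610×0.929 − ½×9.81×0.929² = 89.5 m.

89.5 m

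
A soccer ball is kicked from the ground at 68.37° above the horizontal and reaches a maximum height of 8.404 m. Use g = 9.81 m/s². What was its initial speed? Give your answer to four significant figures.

At maximum height v_y = 0, so (v₀ sin θ)² = 2 g H.
v₀ sin 68.37° = √(2 × 9.81 × 8.404) = 12.841 m/s.
v₀ = 12.841 / sin 68.37° = 12.841 / 0.9296 = 13.81 m/s.

13.81 m/s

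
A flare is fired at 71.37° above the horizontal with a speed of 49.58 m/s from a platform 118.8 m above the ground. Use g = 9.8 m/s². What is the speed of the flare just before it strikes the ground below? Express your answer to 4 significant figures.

69.19 m/s

v_x = 49.58 cos 71.37° = 15.839 m/s is unchanged throughout.
For the vertical component, v_y² = v_y0² + 2 g h = (46.982)² + 2×9.8×118.8 = 4535.8, so |v_y| = 67.348 m/s.
Impact speed = √(v_x² + v_y²) = √(250.87 + 4535.8) = 69.19 m/s.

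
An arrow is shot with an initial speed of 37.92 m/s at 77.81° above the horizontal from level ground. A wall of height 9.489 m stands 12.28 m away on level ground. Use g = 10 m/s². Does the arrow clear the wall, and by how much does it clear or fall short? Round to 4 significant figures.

Yes — it clears the wall by 35.60 m.

v_x = 37.92 cos 77.81° = 8.0070 m/s; v_y0 = 37.92 sin 77.81° = 37.065 m/s.
Time to reach the wall: t = 12.28 / 8.0070 = 1.5337 s.
Height at that point: y = 37.065×1.5337 − 5.000×1.5337² = 45.085 m.
That is 45.085 − 9.489 = 35.60 m above the top of the wall, so the arrow clears it.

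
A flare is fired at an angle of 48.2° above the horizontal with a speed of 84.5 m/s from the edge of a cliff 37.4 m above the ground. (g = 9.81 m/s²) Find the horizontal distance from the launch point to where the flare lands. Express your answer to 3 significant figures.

Components: v_x = 84.5 cos 48.2° = 56.32 m/s, v_y = 84.5 sin 48.2° = 62.99 m/s.
Vertical: 0 = 37.4 + 62.99 t − ½(9.81) t² ⇒ 4.905 t² − 62.99 t − 37.4 = 0.
t = [62.99 + √(3968 + 733.8)] / 9.810 = 13.41 s.
Horizontal: R = v_x · t = 56.32 × 13.41 = 755 m.

755 m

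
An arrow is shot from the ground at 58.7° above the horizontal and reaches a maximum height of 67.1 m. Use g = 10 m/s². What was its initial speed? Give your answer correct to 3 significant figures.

At maximum height v_y = 0, so (v₀ sin θ)² = 2 g H.
v₀ sin 58.7° = √(2 × 10 × 67.1) = 36.63 m/s.
v₀ = 36.63 / sin 58.7° = 36.63 / 0.8545 = 42.9 m/s.

42.9 m/s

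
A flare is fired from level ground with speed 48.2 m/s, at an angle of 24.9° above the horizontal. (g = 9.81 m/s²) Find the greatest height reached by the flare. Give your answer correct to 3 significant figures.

Vertical component of launch velocity: v_y = 48.2 sin 24.9° = 20.29 m/s.
At the highest point the vertical velocity is zero, so v_y² = 2 g h_max.
h_max = (20.29)² / (2 × 9.81) = 411.7 / 19.62 = 21.0 m.

21.0 m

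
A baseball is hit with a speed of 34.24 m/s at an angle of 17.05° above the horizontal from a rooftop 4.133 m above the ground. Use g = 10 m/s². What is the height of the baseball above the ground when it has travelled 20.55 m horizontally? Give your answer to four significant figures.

8.465 m

v_x = 34.24 cos 17.05° = 32.735 m/s, v_y0 = 34.24 sin 17.05° = 10.039 m/s.
Time to reach x = 20.55 m: t = x / v_x = 20.55 / 32.735 = 0.62777 s.
y = 4.133 + v_y0 t − ½ g t² = 4.133 + 10.039×0.62777 − 5.000×0.62777² = 8.465 m.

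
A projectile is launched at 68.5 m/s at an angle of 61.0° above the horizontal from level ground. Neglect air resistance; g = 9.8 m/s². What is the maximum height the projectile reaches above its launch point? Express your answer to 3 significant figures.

183 m

Vertical component of launch velocity: v_y = 68.5 sin 61.0° = 59.91 m/s.
At the highest point the vertical velocity is zero, so v_y² = 2 g h_max.
h_max = (59.91)² / (2 × 9.8) = 3589 / 19.60 = 183 m.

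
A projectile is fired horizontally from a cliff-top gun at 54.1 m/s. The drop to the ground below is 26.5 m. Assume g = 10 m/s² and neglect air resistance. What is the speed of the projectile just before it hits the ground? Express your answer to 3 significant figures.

Fall time: t = √(2 × 26.5 / 10) = 2.302 s.
At impact: v_x = 54.1 m/s (unchanged), v_y = g t = 10 × 2.302 = 23.02 m/s.
Speed = √(v_x² + v_y²) = √(2927 + 529.9) = 58.8 m/s.

58.8 m/s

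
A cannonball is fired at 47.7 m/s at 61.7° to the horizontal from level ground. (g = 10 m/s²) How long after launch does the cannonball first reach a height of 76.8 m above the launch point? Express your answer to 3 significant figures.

2.69 s

v_y0 = 47.7 sin 61.7° = 42.00 m/s.
Set y = v_y0 t − ½ g t² = 76.8: 5.000 t² − 42.00 t + 76.8 = 0.
t = [42.00 ± √(1764 − 1536)] / 10 = (42.00 ± 15.10) / 10, giving t = 2.69 s or t = 5.71 s.
The cannonball is on the way up at the first time, so t = 2.69 s.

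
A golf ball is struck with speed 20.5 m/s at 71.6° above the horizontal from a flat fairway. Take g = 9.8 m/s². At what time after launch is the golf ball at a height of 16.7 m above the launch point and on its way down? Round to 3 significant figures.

2.71 s

v_y0 = 20.5 sin 71.6° = 19.45 m/s.
Set y = v_y0 t − ½ g t² = 16.7: 4.900 t² − 19.45 t + 16.7 = 0.
t = [19.45 ± √(378.3 − 327.3)] / 9.8 = (19.45 ± 7.141) / 9.8, giving t = 1.26 s or t = 2.71 s.
On the way down corresponds to the larger root: t = 2.71 s.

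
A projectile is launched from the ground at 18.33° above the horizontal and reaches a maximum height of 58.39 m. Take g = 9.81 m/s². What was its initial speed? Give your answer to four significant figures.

107.6 m/s

At maximum height v_y = 0, so (v₀ sin θ)² = 2 g H.
v₀ sin 18.33° = √(2 × 9.81 × 58.39) = 33.847 m/s.
v₀ = 33.847 / sin 18.33° = 33.847 / 0.3145 = 107.6 m/s.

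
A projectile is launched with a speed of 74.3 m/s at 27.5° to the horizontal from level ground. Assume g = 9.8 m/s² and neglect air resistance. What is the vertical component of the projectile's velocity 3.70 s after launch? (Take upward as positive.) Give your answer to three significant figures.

Initial vertical component: v_y0 = 74.3 sin 27.5° = 34.31 m/s.
v_y(t) = v_y0 − g t = 34.31 − 9.8 × 3.70 = -1.95 m/s.

-1.95 m/s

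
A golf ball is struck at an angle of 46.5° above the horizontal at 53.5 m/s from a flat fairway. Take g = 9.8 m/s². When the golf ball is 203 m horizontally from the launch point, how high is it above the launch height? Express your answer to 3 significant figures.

v_x = 53.5 cos 46.5° = 36.83 m/s, v_y0 = 53.5 sin 46.5° = 38.81 m/s.
Time to reach x = 203 m: t = x / v_x = 203 / 36.83 = 5.512 s.
y = v_y0 t − ½ g t² = 38.81×5.512 − 4.900×5.512² = 65.0 m.

65.0 m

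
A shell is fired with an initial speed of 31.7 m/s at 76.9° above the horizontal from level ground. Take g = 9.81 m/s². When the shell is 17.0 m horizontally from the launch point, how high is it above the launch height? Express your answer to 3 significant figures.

v_x = 31.7 cos 76.9° = 7.185 m/s, v_y0 = 31.7 sin 76.9° = 30.88 m/s.
Time to reach x = 17.0 m: t = x / v_x = 17.0 / 7.185 = 2.366 s.
y = v_y0 t − ½ g t² = 30.88×2.366 − 4.905×2.366² = 45.6 m.

45.6 m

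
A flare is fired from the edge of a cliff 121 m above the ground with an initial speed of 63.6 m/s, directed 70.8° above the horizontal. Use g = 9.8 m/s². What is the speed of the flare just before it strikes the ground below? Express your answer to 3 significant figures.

80.1 m/s

v_x = 63.6 cos 70.8° = 20.92 m/s is unchanged throughout.
For the vertical component, v_y² = v_y0² + 2 g h = (60.06)² + 2×9.8×121 = 5979, so |v_y| = 77.32 m/s.
Impact speed = √(v_x² + v_y²) = √(437.6 + 5979) = 80.1 m/s.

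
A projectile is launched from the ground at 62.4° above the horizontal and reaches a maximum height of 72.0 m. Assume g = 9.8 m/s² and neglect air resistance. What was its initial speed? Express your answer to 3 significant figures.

42.4 m/s

At maximum height v_y = 0, so (v₀ sin θ)² = 2 g H.
v₀ sin 62.4° = √(2 × 9.8 × 72.0) = 37.57 m/s.
v₀ = 37.57 / sin 62.4° = 37.57 / 0.8862 = 42.4 m/s.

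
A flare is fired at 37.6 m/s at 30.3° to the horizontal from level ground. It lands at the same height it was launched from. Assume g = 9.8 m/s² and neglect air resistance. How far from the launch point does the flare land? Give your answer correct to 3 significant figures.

126 m

Components: v_x = 37.6 cos 30.3° = 32.46 m/s, v_y = 37.6 sin 30.3° = 18.97 m/s.
Time of flight (same landing height): t = 2 v_y / g = 2 × 18.97 / 9.8 = 3.871 s.
Range: R = v_x · t = 32.46 × 3.871 = 126 m.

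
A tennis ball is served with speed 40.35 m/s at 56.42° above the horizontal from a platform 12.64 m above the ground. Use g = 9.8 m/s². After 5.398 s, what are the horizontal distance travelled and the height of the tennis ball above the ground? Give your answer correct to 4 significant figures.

v_x = 40.35 cos 56.42° = 22.318 m/s; v_y0 = 40.35 sin 56.42° = 33.616 m/s.
x = v_x t = 22.318 × 5.398 = 120.5 m.
y = 12.64 + v_y0 t − ½ g t² = 51.32 m.

x = 120.5 m, y = 51.32 m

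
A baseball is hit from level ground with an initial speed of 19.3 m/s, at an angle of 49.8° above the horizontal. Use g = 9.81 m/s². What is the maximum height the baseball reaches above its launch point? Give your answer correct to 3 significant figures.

11.1 m

Vertical component of launch velocity: v_y = 19.3 sin 49.8° = 14.74 m/s.
At the highest point the vertical velocity is zero, so v_y² = 2 g h_max.
h_max = (14.74)² / (2 × 9.81) = 217.3 / 19.62 = 11.1 m.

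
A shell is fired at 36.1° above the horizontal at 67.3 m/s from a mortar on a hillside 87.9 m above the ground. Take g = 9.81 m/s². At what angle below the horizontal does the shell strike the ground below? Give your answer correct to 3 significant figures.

v_x = 67.3 cos 36.1° = 54.38 m/s.
At impact |v_y| = √(v_y0² + 2 g h) = √(39.65² + 2×9.81×87.9) = 57.42 m/s.
Angle below horizontal = arctan(|v_y| / v_x) = arctan(57.42 / 54.38) = 46.6°.

46.6°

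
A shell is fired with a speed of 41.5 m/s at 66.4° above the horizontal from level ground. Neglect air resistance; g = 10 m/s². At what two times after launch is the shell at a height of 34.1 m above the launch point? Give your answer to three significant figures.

1.04 s and 6.57 s

v_y0 = 41.5 sin 66.4° = 38.03 m/s.
Set y = v_y0 t − ½ g t² = 34.1: 5.000 t² − 38.03 t + 34.1 = 0.
t = [38.03 ± √(1446 − 682.0)] / 10 = (38.03 ± 27.64) / 10, giving t = 1.04 s or t = 6.57 s.
So the shell is at 34.1 m at t = 1.04 s (rising) and t = 6.57 s (falling).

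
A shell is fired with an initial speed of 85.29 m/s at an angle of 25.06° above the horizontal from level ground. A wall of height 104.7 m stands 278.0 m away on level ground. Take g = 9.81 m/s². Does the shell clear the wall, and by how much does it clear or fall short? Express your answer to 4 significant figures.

v_x = 85.29 cos 25.06° = 77.261 m/s; v_y0 = 85.29 sin 25.06° = 36.126 m/s.
Time to reach the wall: t = 278.0 / 77.261 = 3.5982 s.
Height at that point: y = 36.126×3.5982 − 4.905×3.5982² = 66.483 m.
That is 104.7 − 66.483 = 38.22 m below the top of the wall, so the shell does not clear it.

No — it falls 38.22 m short of clearing the wall.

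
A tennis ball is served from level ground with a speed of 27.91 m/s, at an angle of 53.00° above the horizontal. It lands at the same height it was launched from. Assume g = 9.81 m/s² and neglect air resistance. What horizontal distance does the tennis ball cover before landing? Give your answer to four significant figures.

Components: v_x = 27.91 cos 53.00° = 16.797 m/s, v_y = 27.91 sin 53.00° = 22.290 m/s.
Time of flight (same landing height): t = 2 v_y / g = 2 × 22.290 / 9.81 = 4.5443 s.
Range: R = v_x · t = 16.797 × 4.5443 = 76.33 m.

76.33 m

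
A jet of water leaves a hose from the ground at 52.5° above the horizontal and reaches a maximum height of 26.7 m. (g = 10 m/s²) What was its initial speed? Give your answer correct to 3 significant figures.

At maximum height v_y = 0, so (v₀ sin θ)² = 2 g H.
v₀ sin 52.5° = √(2 × 10 × 26.7) = 23.11 m/s.
v₀ = 23.11 / sin 52.5° = 23.11 / 0.7934 = 29.1 m/s.

29.1 m/s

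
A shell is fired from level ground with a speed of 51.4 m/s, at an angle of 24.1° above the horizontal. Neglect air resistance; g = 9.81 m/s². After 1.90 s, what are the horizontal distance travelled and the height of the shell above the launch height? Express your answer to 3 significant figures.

x = 89.1 m, y = 22.2 m

v_x = 51.4 cos 24.1° = 46.92 m/s; v_y0 = 51.4 sin 24.1° = 20.99 m/s.
x = v_x t = 46.92 × 1.90 = 89.1 m.
y = v_y0 t − ½ g t² = 20.99×1.90 − 4.905×1.90² = 22.2 m.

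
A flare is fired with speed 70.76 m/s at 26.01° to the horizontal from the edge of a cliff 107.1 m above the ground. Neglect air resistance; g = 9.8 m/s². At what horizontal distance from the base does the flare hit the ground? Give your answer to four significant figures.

Components: v_x = 70.76 cos 26.01° = 63.593 m/s, v_y = 70.76 sin 26.01° = 31.030 m/s.
Vertical: 0 = 107.1 + 31.030 t − ½(9.8) t² ⇒ 4.900 t² − 31.030 t − 107.1 = 0.
t = [31.030 + √(962.86 + 2099.2)] / 9.800 = 8.8128 s.
Horizontal: R = v_x · t = 63.593 × 8.8128 = 560.4 m.

560.4 m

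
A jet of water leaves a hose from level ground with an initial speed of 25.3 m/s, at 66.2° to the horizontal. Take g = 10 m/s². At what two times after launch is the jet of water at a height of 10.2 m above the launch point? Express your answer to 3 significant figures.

v_y0 = 25.3 sin 66.2° = 23.15 m/s.
Set y = v_y0 t − ½ g t² = 10.2: 5.000 t² − 23.15 t + 10.2 = 0.
t = [23.15 ± √(535.9 − 204.0)] / 10 = (23.15 ± 18.22) / 10, giving t = 0.493 s or t = 4.14 s.
So the jet of water is at 10.2 m at t = 0.493 s (rising) and t = 4.14 s (falling).

0.493 s and 4.14 s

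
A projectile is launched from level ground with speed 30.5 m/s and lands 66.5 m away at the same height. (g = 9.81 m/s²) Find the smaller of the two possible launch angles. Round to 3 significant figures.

22.3°

Level-ground range: R = v₀² sin(2θ)/g ⇒ sin 2θ = R g / v₀² = 66.5×9.81/30.5² = 0.7013.
2θ = arcsin(0.7013) = 44.53° or 180° − 44.53° = 135.47°.
So θ = 22.3° or θ = 67.7°.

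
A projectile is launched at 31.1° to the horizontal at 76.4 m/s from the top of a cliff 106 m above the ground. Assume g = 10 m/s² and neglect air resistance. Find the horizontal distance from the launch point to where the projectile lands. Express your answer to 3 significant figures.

655 m

Components: v_x = 76.4 cos 31.1° = 65.42 m/s, v_y = 76.4 sin 31.1° = 39.46 m/s.
Vertical: 0 = 106 + 39.46 t − ½(10) t² ⇒ 5.000 t² − 39.46 t − 106 = 0.
t = [39.46 + √(1557 + 2120)] / 10.00 = 10.01 s.
Horizontal: R = v_x · t = 65.42 × 10.01 = 655 m.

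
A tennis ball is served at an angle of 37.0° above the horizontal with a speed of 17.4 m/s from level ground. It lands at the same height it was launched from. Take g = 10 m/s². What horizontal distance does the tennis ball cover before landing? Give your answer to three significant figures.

29.1 m

For level ground, R = v₀² sin(2θ) / g.
sin(2 × 37.0°) = sin 74.00° = 0.9613.
R = (17.4)² × 0.9613 / 10 = 29.1 m.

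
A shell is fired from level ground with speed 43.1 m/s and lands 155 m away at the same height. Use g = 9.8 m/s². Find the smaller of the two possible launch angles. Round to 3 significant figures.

Level-ground range: R = v₀² sin(2θ)/g ⇒ sin 2θ = R g / v₀² = 155×9.8/43.1² = 0.8177.
2θ = arcsin(0.8177) = 54.86° or 180° − 54.86° = 125.14°.
So θ = 27.4° or θ = 62.6°.

27.4°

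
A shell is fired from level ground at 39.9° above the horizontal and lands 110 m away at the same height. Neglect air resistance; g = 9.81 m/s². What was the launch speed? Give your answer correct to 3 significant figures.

On level ground, R = v₀² sin(2θ) / g, so v₀ = √(R g / sin 2θ).
sin(2 × 39.9°) = 0.9842.
v₀ = √(110 × 9.81 / 0.9842) = √1096 = 33.1 m/s.

33.1 m/s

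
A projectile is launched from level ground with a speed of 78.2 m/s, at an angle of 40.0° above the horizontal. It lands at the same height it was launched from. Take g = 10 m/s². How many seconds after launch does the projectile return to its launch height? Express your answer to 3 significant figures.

Vertical component: v_y = 78.2 sin 40.0° = 50.27 m/s.
For a projectile landing at launch height, time of flight is t = 2 v_y / g = 2 × 50.27 / 10 = 10.1 s.

10.1 s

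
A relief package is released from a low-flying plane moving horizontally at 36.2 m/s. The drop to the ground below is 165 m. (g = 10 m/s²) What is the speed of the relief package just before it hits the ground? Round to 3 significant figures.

67.9 m/s

Fall time: t = √(2 × 165 / 10) = 5.745 s.
At impact: v_x = 36.2 m/s (unchanged), v_y = g t = 10 × 5.745 = 57.45 m/s.
Speed = √(v_x² + v_y²) = √(1310 + 3301) = 67.9 m/s.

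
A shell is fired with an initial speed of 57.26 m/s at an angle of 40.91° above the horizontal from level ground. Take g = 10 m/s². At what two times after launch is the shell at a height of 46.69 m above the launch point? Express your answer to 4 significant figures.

1.577 s and 5.923 s

v_y0 = 57.26 sin 40.91° = 37.498 m/s.
Set y = v_y0 t − ½ g t² = 46.69: 5.000 t² − 37.498 t + 46.69 = 0.
t = [37.498 ± √(1406.1 − 933.80)] / 10 = (37.498 ± 21.732) / 10, giving t = 1.577 s or t = 5.923 s.
So the shell is at 46.69 m at t = 1.577 s (rising) and t = 5.923 s (falling).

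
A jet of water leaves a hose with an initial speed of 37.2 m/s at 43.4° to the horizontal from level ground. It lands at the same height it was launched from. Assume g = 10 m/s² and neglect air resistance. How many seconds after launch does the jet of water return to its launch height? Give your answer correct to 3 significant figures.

5.11 s

Vertical component: v_y = 37.2 sin 43.4° = 25.56 m/s.
For a projectile landing at launch height, time of flight is t = 2 v_y / g = 2 × 25.56 / 10 = 5.11 s.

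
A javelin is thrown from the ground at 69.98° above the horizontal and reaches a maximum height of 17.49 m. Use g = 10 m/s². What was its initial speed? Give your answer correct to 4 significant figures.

19.91 m/s

At maximum height v_y = 0, so (v₀ sin θ)² = 2 g H.
v₀ sin 69.98° = √(2 × 10 × 17.49) = 18.703 m/s.
v₀ = 18.703 / sin 69.98° = 18.703 / 0.9396 = 19.91 m/s.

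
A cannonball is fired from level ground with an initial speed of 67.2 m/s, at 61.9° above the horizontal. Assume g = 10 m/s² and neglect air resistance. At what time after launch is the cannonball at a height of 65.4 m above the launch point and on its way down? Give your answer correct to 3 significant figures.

v_y0 = 67.2 sin 61.9° = 59.28 m/s.
Set y = v_y0 t − ½ g t² = 65.4: 5.000 t² − 59.28 t + 65.4 = 0.
t = [59.28 ± √(3514 − 1308)] / 10 = (59.28 ± 46.97) / 10, giving t = 1.23 s or t = 10.6 s.
On the way down corresponds to the larger root: t = 10.6 s.

10.6 s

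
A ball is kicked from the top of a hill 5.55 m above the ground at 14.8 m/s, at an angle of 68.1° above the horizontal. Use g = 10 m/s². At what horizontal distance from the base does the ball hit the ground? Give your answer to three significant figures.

17.1 m

Components: v_x = 14.8 cos 68.1° = 5.520 m/s, v_y = 14.8 sin 68.1° = 13.73 m/s.
Vertical: 0 = 5.55 + 13.73 t − ½(10) t² ⇒ 5.000 t² − 13.73 t − 5.55 = 0.
t = [13.73 + √(188.5 + 111.0)] / 10.00 = 3.104 s.
Horizontal: R = v_x · t = 5.520 × 3.104 = 17.1 m.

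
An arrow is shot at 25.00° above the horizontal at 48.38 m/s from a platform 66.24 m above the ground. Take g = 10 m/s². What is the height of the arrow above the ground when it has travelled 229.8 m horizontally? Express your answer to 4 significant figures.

v_x = 48.38 cos 25.00° = 43.847 m/s, v_y0 = 48.38 sin 25.00° = 20.446 m/s.
Time to reach x = 229.8 m: t = x / v_x = 229.8 / 43.847 = 5.2410 s.
y = 66.24 + v_y0 t − ½ g t² = 66.24 + 20.446×5.2410 − 5.000×5.2410² = 36.06 m.

36.06 m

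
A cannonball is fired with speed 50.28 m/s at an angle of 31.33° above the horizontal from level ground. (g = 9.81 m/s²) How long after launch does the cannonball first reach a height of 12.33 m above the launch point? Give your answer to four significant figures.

0.5229 s

v_y0 = 50.28 sin 31.33° = 26.144 m/s.
Set y = v_y0 t − ½ g t² = 12.33: 4.905 t² − 26.144 t + 12.33 = 0.
t = [26.144 ± √(683.51 − 241.91)] / 9.81 = (26.144 ± 21.014) / 9.81, giving t = 0.5229 s or t = 4.807 s.
The cannonball is on the way up at the first time, so t = 0.5229 s.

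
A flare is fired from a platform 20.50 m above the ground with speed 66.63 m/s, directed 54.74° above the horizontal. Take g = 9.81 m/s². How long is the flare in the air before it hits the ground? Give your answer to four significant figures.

Vertical component: v_y = 66.63 sin 54.74° = 54.406 m/s.
Taking up as positive with launch at y = 20.50 m, landing at y = 0: 0 = 20.50 + 54.406 t − ½(9.81) t².
Solving 4.905 t² − 54.406 t − 20.50 = 0 gives t = [54.406 + √(54.406² + 4·4.905·20.50)] / 9.810 = 11.46 s.

11.46 s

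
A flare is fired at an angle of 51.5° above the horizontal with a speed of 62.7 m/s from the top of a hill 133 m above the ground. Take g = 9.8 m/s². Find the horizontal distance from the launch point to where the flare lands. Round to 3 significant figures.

Components: v_x = 62.7 cos 51.5° = 39.03 m/s, v_y = 62.7 sin 51.5° = 49.07 m/s.
Vertical: 0 = 133 + 49.07 t − ½(9.8) t² ⇒ 4.900 t² − 49.07 t − 133 = 0.
t = [49.07 + √(2408 + 2607)] / 9.800 = 12.23 s.
Horizontal: R = v_x · t = 39.03 × 12.23 = 477 m.

477 m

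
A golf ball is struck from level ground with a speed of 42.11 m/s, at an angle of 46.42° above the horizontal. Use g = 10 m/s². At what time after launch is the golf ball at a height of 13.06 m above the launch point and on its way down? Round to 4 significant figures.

v_y0 = 42.11 sin 46.42° = 30.505 m/s.
Set y = v_y0 t − ½ g t² = 13.06: 5.000 t² − 30.505 t + 13.06 = 0.
t = [30.505 ± √(930.56 − 261.20)] / 10 = (30.505 ± 25.872) / 10, giving t = 0.4633 s or t = 5.638 s.
On the way down corresponds to the larger root: t = 5.638 s.

5.638 s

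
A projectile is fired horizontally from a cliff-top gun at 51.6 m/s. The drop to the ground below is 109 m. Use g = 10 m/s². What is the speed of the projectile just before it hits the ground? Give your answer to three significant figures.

69.6 m/s

Fall time: t = √(2 × 109 / 10) = 4.669 s.
At impact: v_x = 51.6 m/s (unchanged), v_y = g t = 10 × 4.669 = 46.69 m/s.
Speed = √(v_x² + v_y²) = √(2663 + 2180) = 69.6 m/s.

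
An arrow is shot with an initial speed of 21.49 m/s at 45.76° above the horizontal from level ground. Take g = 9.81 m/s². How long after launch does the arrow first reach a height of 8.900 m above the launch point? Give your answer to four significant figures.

v_y0 = 21.49 sin 45.76° = 15.396 m/s.
Set y = v_y0 t − ½ g t² = 8.900: 4.905 t² − 15.396 t + 8.900 = 0.
t = [15.396 ± √(237.04 − 174.62)] / 9.81 = (15.396 ± 7.9006) / 9.81, giving t = 0.7641 s or t = 2.375 s.
The arrow is on the way up at the first time, so t = 0.7641 s.

0.7641 s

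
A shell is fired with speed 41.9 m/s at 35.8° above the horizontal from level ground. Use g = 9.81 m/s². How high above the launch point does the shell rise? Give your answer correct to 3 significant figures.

30.6 m

Vertical component of launch velocity: v_y = 41.9 sin 35.8° = 24.51 m/s.
At the highest point the vertical velocity is zero, so v_y² = 2 g h_max.
h_max = (24.51)² / (2 × 9.81) = 600.7 / 19.62 = 30.6 m.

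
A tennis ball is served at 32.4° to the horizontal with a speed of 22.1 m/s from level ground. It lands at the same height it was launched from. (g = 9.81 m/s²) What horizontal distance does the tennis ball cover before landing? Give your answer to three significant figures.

For level ground, R = v₀² sin(2θ) / g.
sin(2 × 32.4°) = sin 64.80° = 0.9048.
R = (22.1)² × 0.9048 / 9.81 = 45.0 m.

45.0 m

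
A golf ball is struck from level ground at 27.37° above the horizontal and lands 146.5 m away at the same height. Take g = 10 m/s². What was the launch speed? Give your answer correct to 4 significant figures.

On level ground, R = v₀² sin(2θ) / g, so v₀ = √(R g / sin 2θ).
sin(2 × 27.37°) = 0.8165.
v₀ = √(146.5 × 10 / 0.8165) = √1794.2 = 42.36 m/s.

42.36 m/s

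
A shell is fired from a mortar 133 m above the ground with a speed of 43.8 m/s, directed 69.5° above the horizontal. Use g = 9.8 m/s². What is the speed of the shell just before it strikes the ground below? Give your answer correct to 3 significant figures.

v_x = 43.8 cos 69.5° = 15.34 m/s is unchanged throughout.
For the vertical component, v_y² = v_y0² + 2 g h = (41.03)² + 2×9.8×133 = 4290, so |v_y| = 65.50 m/s.
Impact speed = √(v_x² + v_y²) = √(235.3 + 4290) = 67.3 m/s.

67.3 m/s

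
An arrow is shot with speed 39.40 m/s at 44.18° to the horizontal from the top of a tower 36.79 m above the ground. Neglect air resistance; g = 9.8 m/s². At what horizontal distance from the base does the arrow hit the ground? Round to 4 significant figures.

189.9 m

Components: v_x = 39.40 cos 44.18° = 28.256 m/s, v_y = 39.40 sin 44.18° = 27.458 m/s.
Vertical: 0 = 36.79 + 27.458 t − ½(9.8) t² ⇒ 4.900 t² − 27.458 t − 36.79 = 0.
t = [27.458 + √(753.94 + 721.08)] / 9.800 = 6.7208 s.
Horizontal: R = v_x · t = 28.256 × 6.7208 = 189.9 m.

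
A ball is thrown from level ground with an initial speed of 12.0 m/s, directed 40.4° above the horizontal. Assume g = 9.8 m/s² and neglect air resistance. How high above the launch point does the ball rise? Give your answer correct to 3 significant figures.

Vertical component of launch velocity: v_y = 12.0 sin 40.4° = 7.777 m/s.
At the highest point the vertical velocity is zero, so v_y² = 2 g h_max.
h_max = (7.777)² / (2 × 9.8) = 60.48 / 19.60 = 3.09 m.

3.09 m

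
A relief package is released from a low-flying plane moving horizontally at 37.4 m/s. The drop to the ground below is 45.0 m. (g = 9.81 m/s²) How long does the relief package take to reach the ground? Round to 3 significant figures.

The horizontal speed doesn't affect the fall. With v_y0 = 0, h = ½ g t².
t = √(2 × 45.0 / 9.81) = √9.174 = 3.03 s.

3.03 s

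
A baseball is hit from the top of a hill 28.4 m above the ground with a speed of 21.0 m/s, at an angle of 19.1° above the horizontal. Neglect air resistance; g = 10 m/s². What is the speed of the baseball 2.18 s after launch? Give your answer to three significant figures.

24.8 m/s

v_x = 21.0 cos 19.1° = 19.84 m/s (constant).
v_y(t) = 21.0 sin 19.1° − g t = 6.872 − 10 × 2.18 = -14.93 m/s.
Speed = √(v_x² + v_y²) = √(393.6 + 222.9) = 24.8 m/s.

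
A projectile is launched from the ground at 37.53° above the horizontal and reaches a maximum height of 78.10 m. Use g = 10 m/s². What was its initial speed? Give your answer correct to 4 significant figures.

64.88 m/s

At maximum height v_y = 0, so (v₀ sin θ)² = 2 g H.
v₀ sin 37.53° = √(2 × 10 × 78.10) = 39.522 m/s.
v₀ = 39.522 / sin 37.53° = 39.522 / 0.6092 = 64.88 m/s.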